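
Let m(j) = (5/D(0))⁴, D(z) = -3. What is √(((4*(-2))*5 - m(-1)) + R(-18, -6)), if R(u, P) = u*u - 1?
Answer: √22298/9 ≈ 16.592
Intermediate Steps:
R(u, P) = -1 + u² (R(u, P) = u² - 1 = -1 + u²)
m(j) = 625/81 (m(j) = (5/(-3))⁴ = (5*(-⅓))⁴ = (-5/3)⁴ = 625/81)
√(((4*(-2))*5 - m(-1)) + R(-18, -6)) = √(((4*(-2))*5 - 1*625/81) + (-1 + (-18)²)) = √((-8*5 - 625/81) + (-1 + 324)) = √((-40 - 625/81) + 323) = √(-3865/81 + 323) = √(22298/81) = √22298/9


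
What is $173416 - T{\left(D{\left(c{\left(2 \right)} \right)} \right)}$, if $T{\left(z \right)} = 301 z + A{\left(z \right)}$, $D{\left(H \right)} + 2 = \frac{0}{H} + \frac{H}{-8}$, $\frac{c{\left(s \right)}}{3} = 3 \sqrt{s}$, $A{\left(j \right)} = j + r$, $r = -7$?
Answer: $174027 + \frac{1359 \sqrt{2}}{4} \approx 1.7451 \cdot 10^{5}$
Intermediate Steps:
$A{\left(j \right)} = -7 + j$ ($A{\left(j \right)} = j - 7 = -7 + j$)
$c{\left(s \right)} = 9 \sqrt{s}$ ($c{\left(s \right)} = 3 \cdot 3 \sqrt{s} = 9 \sqrt{s}$)
$D{\left(H \right)} = -2 - \frac{H}{8}$ ($D{\left(H \right)} = -2 + \left(\frac{0}{H} + \frac{H}{-8}\right) = -2 + \left(0 + H \left(- \frac{1}{8}\right)\right) = -2 + \left(0 - \frac{H}{8}\right) = -2 - \frac{H}{8}$)
$T{\left(z \right)} = -7 + 302 z$ ($T{\left(z \right)} = 301 z + \left(-7 + z\right) = -7 + 302 z$)
$173416 - T{\left(D{\left(c{\left(2 \right)} \right)} \right)} = 173416 - \left(-7 + 302 \left(-2 - \frac{9 \sqrt{2}}{8}\right)\right) = 173416 - \left(-7 - \left(604 + \frac{1359 \sqrt{2}}{4}\right)\right) = 173416 - \left(-611 - \frac{1359 \sqrt{2}}{4}\right) = 173416 + \left(611 + \frac{1359 \sqrt{2}}{4}\right) = 174027 + \frac{1359 \sqrt{2}}{4}$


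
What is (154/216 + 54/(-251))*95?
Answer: 1282025/27108 ≈ 47.293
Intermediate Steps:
(154/216 + 54/(-251))*95 = (154*(1/216) + 54*(-1/251))*95 = (77/108 - 54/251)*95 = (13495/27108)*95 = 1282025/27108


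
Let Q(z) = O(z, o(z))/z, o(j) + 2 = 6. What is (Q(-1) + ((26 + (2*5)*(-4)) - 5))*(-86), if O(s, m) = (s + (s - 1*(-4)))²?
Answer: 1978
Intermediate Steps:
o(j) = 4 (o(j) = -2 + 6 = 4)
O(s, m) = (4 + 2*s)² (O(s, m) = (s + (s + 4))² = (s + (4 + s))² = (4 + 2*s)²)
Q(z) = 4*(2 + z)²/z (Q(z) = (4*(2 + z)²)/z = 4*(2 + z)²/z)
(Q(-1) + ((26 + (2*5)*(-4)) - 5))*(-86) = (4*(2 - 1)²/(-1) + ((26 + (2*5)*(-4)) - 5))*(-86) = (4*(-1)*1² + ((26 + 10*(-4)) - 5))*(-86) = (4*(-1)*1 + ((26 - 40) - 5))*(-86) = (-4 + (-14 - 5))*(-86) = (-4 - 19)*(-86) = -23*(-86) = 1978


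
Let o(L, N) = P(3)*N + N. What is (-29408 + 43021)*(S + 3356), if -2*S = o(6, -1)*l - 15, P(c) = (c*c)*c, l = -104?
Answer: 51933595/2 ≈ 2.5967e+7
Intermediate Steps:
P(c) = c**3 (P(c) = c**2*c = c**3)
o(L, N) = 28*N (o(L, N) = 3**3*N + N = 27*N + N = 28*N)
S = -2897/2 (S = -((28*(-1))*(-104) - 15)/2 = -(-28*(-104) - 15)/2 = -(2912 - 15)/2 = -1/2*2897 = -2897/2 ≈ -1448.5)
(-29408 + 43021)*(S + 3356) = (-29408 + 43021)*(-2897/2 + 3356) = 13613*(3815/2) = 51933595/2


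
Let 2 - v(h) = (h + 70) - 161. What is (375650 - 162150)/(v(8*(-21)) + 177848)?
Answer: 213500/178109 ≈ 1.1987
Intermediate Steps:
v(h) = 93 - h (v(h) = 2 - ((h + 70) - 161) = 2 - ((70 + h) - 161) = 2 - (-91 + h) = 2 + (91 - h) = 93 - h)
(375650 - 162150)/(v(8*(-21)) + 177848) = (375650 - 162150)/((93 - 8*(-21)) + 177848) = 213500/((93 - 1*(-168)) + 177848) = 213500/((93 + 168) + 177848) = 213500/(261 + 177848) = 213500/178109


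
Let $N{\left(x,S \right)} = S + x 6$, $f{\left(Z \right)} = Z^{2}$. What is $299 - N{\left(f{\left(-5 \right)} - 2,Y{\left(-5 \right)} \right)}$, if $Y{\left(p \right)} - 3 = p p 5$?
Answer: $33$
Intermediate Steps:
$Y{\left(p \right)} = 3 + 5 p^{2}$ ($Y{\left(p \right)} = 3 + p p 5 = 3 + p^{2} \cdot 5 = 3 + 5 p^{2}$)
$N{\left(x,S \right)} = S + 6 x$
$299 - N{\left(f{\left(-5 \right)} - 2,Y{\left(-5 \right)} \right)} = 299 - \left(\left(3 + 5 \left(-5\right)^{2}\right) + 6 \left(\left(-5\right)^{2} - 2\right)\right) = 299 - \left(\left(3 + 5 \cdot 25\right) + 6 \left(25 - 2\right)\right) = 299 - \left(\left(3 + 125\right) + 6 \cdot 23\right) = 299 - \left(128 + 138\right) = 299 - 266 = 33$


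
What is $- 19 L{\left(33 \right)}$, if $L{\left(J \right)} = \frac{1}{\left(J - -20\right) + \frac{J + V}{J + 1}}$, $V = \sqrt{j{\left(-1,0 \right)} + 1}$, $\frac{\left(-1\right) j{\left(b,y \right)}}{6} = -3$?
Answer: $- \frac{592705}{1683603} + \frac{323 \sqrt{19}}{1683603} \approx -0.35121$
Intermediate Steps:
$j{\left(b,y \right)} = 18$ ($j{\left(b,y \right)} = \left(-6\right) \left(-3\right) = 18$)
$V = \sqrt{19}$ ($V = \sqrt{18 + 1} = \sqrt{19} \approx 4.3589$)
$L{\left(J \right)} = \frac{1}{20 + J + \frac{J + \sqrt{19}}{1 + J}}$ ($L{\left(J \right)} = \frac{1}{\left(J - -20\right) + \frac{J + \sqrt{19}}{J + 1}} = \frac{1}{\left(J + 20\right) + \frac{J + \sqrt{19}}{1 + J}} = \frac{1}{\left(20 + J\right) + \frac{J + \sqrt{19}}{1 + J}} = \frac{1}{20 + J + \frac{J + \sqrt{19}}{1 + J}}$)
$- 19 L{\left(33 \right)} = - 19 \frac{1 + 33}{20 + \sqrt{19} + 33^{2} + 22 \cdot 33} = - 19 \frac{1}{20 + \sqrt{19} + 1089 + 726} \cdot 34 = - 19 \frac{1}{1835 + \sqrt{19}} \cdot 34 = - 19 \frac{34}{1835 + \sqrt{19}} = - \frac{646}{1835 + \sqrt{19}}$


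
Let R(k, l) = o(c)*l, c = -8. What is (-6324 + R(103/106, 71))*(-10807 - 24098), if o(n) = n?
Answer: 240565260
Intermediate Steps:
R(k, l) = -8*l
(-6324 + R(103/106, 71))*(-10807 - 24098) = (-6324 - 8*71)*(-10807 - 24098) = (-6324 - 568)*(-34905) = -6892*(-34905) = 240565260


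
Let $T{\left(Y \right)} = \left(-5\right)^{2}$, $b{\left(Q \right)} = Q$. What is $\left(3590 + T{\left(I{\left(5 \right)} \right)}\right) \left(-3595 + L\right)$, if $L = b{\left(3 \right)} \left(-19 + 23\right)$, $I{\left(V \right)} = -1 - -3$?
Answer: $-12952545$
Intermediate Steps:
$I{\left(V \right)} = 2$ ($I{\left(V \right)} = -1 + 3 = 2$)
$L = 12$ ($L = 3 \left(-19 + 23\right) = 3 \cdot 4 = 12$)
$T{\left(Y \right)} = 25$
$\left(3590 + T{\left(I{\left(5 \right)} \right)}\right) \left(-3595 + L\right) = \left(3590 + 25\right) \left(-3595 + 12\right) = 3615 \left(-3583\right) = -12952545$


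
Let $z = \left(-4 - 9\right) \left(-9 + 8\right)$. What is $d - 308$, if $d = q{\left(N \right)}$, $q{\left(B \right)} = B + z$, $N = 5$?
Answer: $-290$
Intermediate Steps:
$z = 13$ ($z = \left(-13\right) \left(-1\right) = 13$)
$q{\left(B \right)} = 13 + B$ ($q{\left(B \right)} = B + 13 = 13 + B$)
$d = 18$ ($d = 13 + 5 = 18$)
$d - 308 = 18 - 308 = -290$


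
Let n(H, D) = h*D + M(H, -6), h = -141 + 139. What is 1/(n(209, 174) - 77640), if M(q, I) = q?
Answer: -1/77779 ≈ -1.2857e-5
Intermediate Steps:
h = -2
n(H, D) = H - 2*D (n(H, D) = -2*D + H = H - 2*D)
1/(n(209, 174) - 77640) = 1/((209 - 2*174) - 77640) = 1/((209 - 348) - 77640) = 1/(-139 - 77640) = 1/(-77779) = -1/77779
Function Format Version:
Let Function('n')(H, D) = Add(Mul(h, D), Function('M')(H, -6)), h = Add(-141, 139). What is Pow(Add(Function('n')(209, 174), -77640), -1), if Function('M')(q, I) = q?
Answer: Rational(-1, 77779) ≈ -1.2857e-5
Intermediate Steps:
h = -2
Function('n')(H, D) = Add(H, Mul(-2, D)) (Function('n')(H, D) = Add(Mul(-2, D), H) = Add(H, Mul(-2, D)))
Pow(Add(Function('n')(209, 174), -77640), -1) = Pow(Add(Add(209, Mul(-2, 174)), -77640), -1) = Pow(Add(Add(209, -348), -77640), -1) = Pow(Add(-139, -77640), -1) = Pow(-77779, -1) = Rational(-1, 77779)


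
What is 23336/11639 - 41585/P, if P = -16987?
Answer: 880416447/197711693 ≈ 4.4530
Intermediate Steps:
23336/11639 - 41585/P = 23336/11639 - 41585/(-16987) = 23336*(1/11639) - 41585*(-1/16987) = 23336/11639 + 41585/16987 = 880416447/197711693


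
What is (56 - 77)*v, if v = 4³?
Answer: -1344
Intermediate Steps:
v = 64
(56 - 77)*v = (56 - 77)*64 = -21*64 = -1344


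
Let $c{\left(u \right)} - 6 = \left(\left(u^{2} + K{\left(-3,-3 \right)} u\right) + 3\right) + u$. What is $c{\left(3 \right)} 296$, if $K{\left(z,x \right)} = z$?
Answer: $3552$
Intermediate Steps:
$c{\left(u \right)} = 9 + u^{2} - 2 u$ ($c{\left(u \right)} = 6 + \left(\left(\left(u^{2} - 3 u\right) + 3\right) + u\right) = 6 + \left(\left(3 + u^{2} - 3 u\right) + u\right) = 6 + \left(3 + u^{2} - 2 u\right) = 9 + u^{2} - 2 u$)
$c{\left(3 \right)} 296 = \left(9 + 3^{2} - 6\right) 296 = \left(9 + 9 - 6\right) 296 = 12 \cdot 296 = 3552$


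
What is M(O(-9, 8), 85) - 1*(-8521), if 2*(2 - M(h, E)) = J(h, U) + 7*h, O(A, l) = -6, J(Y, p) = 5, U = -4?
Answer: 17083/2 ≈ 8541.5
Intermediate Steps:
M(h, E) = -½ - 7*h/2 (M(h, E) = 2 - (5 + 7*h)/2 = 2 + (-5/2 - 7*h/2) = -½ - 7*h/2)
M(O(-9, 8), 85) - 1*(-8521) = (-½ - 7/2*(-6)) - 1*(-8521) = (-½ + 21) + 8521 = 41/2 + 8521 = 17083/2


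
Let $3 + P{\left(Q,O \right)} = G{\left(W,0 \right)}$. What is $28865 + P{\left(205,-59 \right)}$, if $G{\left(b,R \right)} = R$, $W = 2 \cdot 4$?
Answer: $28862$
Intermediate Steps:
$W = 8$
$P{\left(Q,O \right)} = -3$ ($P{\left(Q,O \right)} = -3 + 0 = -3$)
$28865 + P{\left(205,-59 \right)} = 28865 - 3 = 28862$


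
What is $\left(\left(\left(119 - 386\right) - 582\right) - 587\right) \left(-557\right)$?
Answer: $799852$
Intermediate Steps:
$\left(\left(\left(119 - 386\right) - 582\right) - 587\right) \left(-557\right) = \left(\left(-267 - 582\right) - 587\right) \left(-557\right) = \left(-849 - 587\right) \left(-557\right) = \left(-1436\right) \left(-557\right) = 799852$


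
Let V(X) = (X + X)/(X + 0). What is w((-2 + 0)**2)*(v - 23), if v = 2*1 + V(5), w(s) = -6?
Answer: 114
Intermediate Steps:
V(X) = 2 (V(X) = (2*X)/X = 2)
v = 4 (v = 2*1 + 2 = 2 + 2 = 4)
w((-2 + 0)**2)*(v - 23) = -6*(4 - 23) = -6*(-19) = 114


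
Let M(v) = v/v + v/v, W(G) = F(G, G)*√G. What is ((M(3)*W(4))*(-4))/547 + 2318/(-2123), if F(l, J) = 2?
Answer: -1335882/1161281 ≈ -1.1504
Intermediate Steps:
W(G) = 2*√G
M(v) = 2 (M(v) = 1 + 1 = 2)
((M(3)*W(4))*(-4))/547 + 2318/(-2123) = ((2*(2*√4))*(-4))/547 + 2318/(-2123) = ((2*(2*2))*(-4))*(1/547) + 2318*(-1/2123) = ((2*4)*(-4))*(1/547) - 2318/2123 = (8*(-4))*(1/547) - 2318/2123 = -32*1/547 - 2318/2123 = -32/547 - 2318/2123 = -1335882/1161281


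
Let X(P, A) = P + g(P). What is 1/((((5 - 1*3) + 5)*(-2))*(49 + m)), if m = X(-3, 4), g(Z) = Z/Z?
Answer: -1/658 ≈ -0.0015198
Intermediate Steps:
g(Z) = 1
X(P, A) = 1 + P (X(P, A) = P + 1 = 1 + P)
m = -2 (m = 1 - 3 = -2)
1/((((5 - 1*3) + 5)*(-2))*(49 + m)) = 1/((((5 - 1*3) + 5)*(-2))*(49 - 2)) = 1/((((5 - 3) + 5)*(-2))*47) = 1/(((2 + 5)*(-2))*47) = 1/((7*(-2))*47) = 1/(-14*47) = 1/(-658) = -1/658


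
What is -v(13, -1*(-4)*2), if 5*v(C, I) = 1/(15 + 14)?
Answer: -1/145 ≈ -0.0068966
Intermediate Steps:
v(C, I) = 1/145 (v(C, I) = 1/(5*(15 + 14)) = (⅕)/29 = (⅕)*(1/29) = 1/145)
-v(13, -1*(-4)*2) = -1*1/145 = -1/145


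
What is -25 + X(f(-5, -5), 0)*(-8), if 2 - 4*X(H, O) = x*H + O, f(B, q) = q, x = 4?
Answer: -69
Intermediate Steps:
X(H, O) = ½ - H - O/4 (X(H, O) = ½ - (4*H + O)/4 = ½ - (O + 4*H)/4 = ½ + (-H - O/4) = ½ - H - O/4)
-25 + X(f(-5, -5), 0)*(-8) = -25 + (½ - 1*(-5) - ¼*0)*(-8) = -25 + (½ + 5 + 0)*(-8) = -25 + (11/2)*(-8) = -25 - 44 = -69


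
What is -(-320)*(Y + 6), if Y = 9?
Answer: 4800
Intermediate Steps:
-(-320)*(Y + 6) = -(-320)*(9 + 6) = -(-320)*15 = -40*(-120) = 4800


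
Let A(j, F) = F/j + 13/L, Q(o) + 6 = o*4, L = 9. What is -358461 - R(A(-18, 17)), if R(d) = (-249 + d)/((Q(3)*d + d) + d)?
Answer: -2867191/8 ≈ -3.5840e+5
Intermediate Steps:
Q(o) = -6 + 4*o (Q(o) = -6 + o*4 = -6 + 4*o)
A(j, F) = 13/9 + F/j (A(j, F) = F/j + 13/9 = 13/9 + F/j)
R(d) = (-249 + d)/(8*d) (R(d) = (-249 + d)/(((-6 + 4*3)*d + d) + d) = (-249 + d)/(((-6 + 12)*d + d) + d) = (-249 + d)/((6*d + d) + d) = (-249 + d)/(7*d + d) = (-249 + d)/((8*d)) = (-249 + d)*(1/(8*d)) = (-249 + d)/(8*d))
-358461 - R(A(-18, 17)) = -358461 - (-249 + (13/9 + 17/(-18)))/(8*(13/9 + 17/(-18))) = -358461 - (-249 + (13/9 + 17*(-1/18)))/(8*(13/9 + 17*(-1/18))) = -358461 - (-249 + (13/9 - 17/18))/(8*(13/9 - 17/18)) = -358461 - (-249 + 1/2)/(8*1/2) = -358461 - 2*(-497)/(8*2) = -358461 - 1*(-497/8) = -358461 + 497/8 = -2867191/8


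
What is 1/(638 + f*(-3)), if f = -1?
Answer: 1/641 ≈ 0.0015601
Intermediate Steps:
1/(638 + f*(-3)) = 1/(638 - 1*(-3)) = 1/(638 + 3) = 1/641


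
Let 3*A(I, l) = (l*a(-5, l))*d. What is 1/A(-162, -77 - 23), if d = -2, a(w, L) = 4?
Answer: 3/800 ≈ 0.0037500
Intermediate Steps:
A(I, l) = -8*l/3 (A(I, l) = ((l*4)*(-2))/3 = ((4*l)*(-2))/3 = (-8*l)/3 = -8*l/3)
1/A(-162, -77 - 23) = 1/(-8*(-77 - 23)/3) = 1/(-8/3*(-100)) = 1/(800/3) = 3/800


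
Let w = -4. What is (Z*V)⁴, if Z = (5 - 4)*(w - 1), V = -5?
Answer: 390625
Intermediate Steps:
Z = -5 (Z = (5 - 4)*(-4 - 1) = 1*(-5) = -5)
(Z*V)⁴ = (-5*(-5))⁴ = 25⁴ = 390625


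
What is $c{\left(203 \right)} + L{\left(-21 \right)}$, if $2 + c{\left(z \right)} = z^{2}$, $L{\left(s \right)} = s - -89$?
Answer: $41275$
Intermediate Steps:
$L{\left(s \right)} = 89 + s$ ($L{\left(s \right)} = s + 89 = 89 + s$)
$c{\left(z \right)} = -2 + z^{2}$
$c{\left(203 \right)} + L{\left(-21 \right)} = \left(-2 + 203^{2}\right) + \left(89 - 21\right) = \left(-2 + 41209\right) + 68 = 41207 + 68 = 41275$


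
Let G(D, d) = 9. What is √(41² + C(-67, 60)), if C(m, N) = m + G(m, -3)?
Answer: √1623 ≈ 40.286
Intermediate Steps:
C(m, N) = 9 + m (C(m, N) = m + 9 = 9 + m)
√(41² + C(-67, 60)) = √(41² + (9 - 67)) = √(1681 - 58) = √1623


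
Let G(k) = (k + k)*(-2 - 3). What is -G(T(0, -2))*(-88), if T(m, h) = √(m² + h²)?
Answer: -1760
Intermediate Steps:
T(m, h) = √(h² + m²)
G(k) = -10*k (G(k) = (2*k)*(-5) = -10*k)
-G(T(0, -2))*(-88) = -(-10*√((-2)² + 0²))*(-88) = -(-10*√(4 + 0))*(-88) = -(-10*√4)*(-88) = -(-10*2)*(-88) = -(-20)*(-88) = -1*1760 = -1760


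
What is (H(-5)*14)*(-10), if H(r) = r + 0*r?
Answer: 700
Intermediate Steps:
H(r) = r (H(r) = r + 0 = r)
(H(-5)*14)*(-10) = -5*14*(-10) = -70*(-10) = 700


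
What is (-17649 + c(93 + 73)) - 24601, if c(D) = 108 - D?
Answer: -42308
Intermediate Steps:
(-17649 + c(93 + 73)) - 24601 = (-17649 + (108 - (93 + 73))) - 24601 = (-17649 + (108 - 1*166)) - 24601 = (-17649 + (108 - 166)) - 24601 = (-17649 - 58) - 24601 = -17707 - 24601 = -42308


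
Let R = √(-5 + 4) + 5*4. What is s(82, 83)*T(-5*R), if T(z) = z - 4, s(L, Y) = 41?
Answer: -4264 - 205*I ≈ -4264.0 - 205.0*I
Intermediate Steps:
R = 20 + I (R = √(-1) + 20 = I + 20 = 20 + I ≈ 20.0 + 1.0*I)
T(z) = -4 + z
s(82, 83)*T(-5*R) = 41*(-4 - 5*(20 + I)) = 41*(-4 + (-100 - 5*I)) = 41*(-104 - 5*I) = -4264 - 205*I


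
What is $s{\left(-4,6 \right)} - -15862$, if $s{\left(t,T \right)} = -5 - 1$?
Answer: $15856$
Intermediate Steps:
$s{\left(t,T \right)} = -6$ ($s{\left(t,T \right)} = -5 - 1 = -6$)
$s{\left(-4,6 \right)} - -15862 = -6 - -15862 = -6 + 15862 = 15856$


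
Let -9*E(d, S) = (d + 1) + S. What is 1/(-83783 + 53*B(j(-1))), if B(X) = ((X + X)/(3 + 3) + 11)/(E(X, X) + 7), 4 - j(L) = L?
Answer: -26/2175337 ≈ -1.1952e-5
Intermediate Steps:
j(L) = 4 - L
E(d, S) = -⅑ - S/9 - d/9 (E(d, S) = -((d + 1) + S)/9 = -((1 + d) + S)/9 = -(1 + S + d)/9 = -⅑ - S/9 - d/9)
B(X) = (11 + X/3)/(62/9 - 2*X/9) (B(X) = ((X + X)/(3 + 3) + 11)/((-⅑ - X/9 - X/9) + 7) = ((2*X)/6 + 11)/((-⅑ - 2*X/9) + 7) = ((2*X)*(⅙) + 11)/(62/9 - 2*X/9) = (X/3 + 11)/(62/9 - 2*X/9) = (11 + X/3)/(62/9 - 2*X/9))
1/(-83783 + 53*B(j(-1))) = 1/(-83783 + 53*(3*(-33 - (4 - 1*(-1)))/(2*(-31 + (4 - 1*(-1)))))) = 1/(-83783 + 53*(3*(-33 - (4 + 1))/(2*(-31 + (4 + 1))))) = 1/(-83783 + 53*(3*(-33 - 1*5)/(2*(-31 + 5)))) = 1/(-83783 + 53*((3/2)*(-33 - 5)/(-26))) = 1/(-83783 + 53*((3/2)*(-1/26)*(-38))) = 1/(-83783 + 53*(57/26)) = 1/(-83783 + 3021/26) = 1/(-2175337/26) = -26/2175337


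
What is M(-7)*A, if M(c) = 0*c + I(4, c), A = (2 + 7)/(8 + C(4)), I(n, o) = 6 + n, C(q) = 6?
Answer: 45/7 ≈ 6.4286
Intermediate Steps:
A = 9/14 (A = (2 + 7)/(8 + 6) = 9/14 ≈ 0.64286)
M(c) = 10 (M(c) = 0*c + (6 + 4) = 0 + 10 = 10)
M(-7)*A = 10*(9/14) = 45/7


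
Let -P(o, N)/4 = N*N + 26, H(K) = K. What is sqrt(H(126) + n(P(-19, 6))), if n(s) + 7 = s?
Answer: I*sqrt(129) ≈ 11.358*I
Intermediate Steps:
P(o, N) = -104 - 4*N**2 (P(o, N) = -4*(N*N + 26) = -4*(N**2 + 26) = -4*(26 + N**2) = -104 - 4*N**2)
n(s) = -7 + s
sqrt(H(126) + n(P(-19, 6))) = sqrt(126 + (-7 + (-104 - 4*6**2))) = sqrt(126 + (-7 + (-104 - 4*36))) = sqrt(126 + (-7 + (-104 - 144))) = sqrt(126 + (-7 - 248)) = sqrt(126 - 255) = sqrt(-129) = I*sqrt(129)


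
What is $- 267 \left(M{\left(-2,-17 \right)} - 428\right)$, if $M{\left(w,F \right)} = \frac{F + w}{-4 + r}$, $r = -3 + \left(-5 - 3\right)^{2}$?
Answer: $114365$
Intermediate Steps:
$r = 61$ ($r = -3 + \left(-8\right)^{2} = -3 + 64 = 61$)
$M{\left(w,F \right)} = \frac{F}{57} + \frac{w}{57}$ ($M{\left(w,F \right)} = \frac{F + w}{-4 + 61} = \frac{F + w}{57} = \left(F + w\right) \frac{1}{57} = \frac{F}{57} + \frac{w}{57}$)
$- 267 \left(M{\left(-2,-17 \right)} - 428\right) = - 267 \left(\left(\frac{1}{57} \left(-17\right) + \frac{1}{57} \left(-2\right)\right) - 428\right) = - 267 \left(\left(- \frac{17}{57} - \frac{2}{57}\right) - 428\right) = - 267 \left(- \frac{1}{3} - 428\right) = \left(-267\right) \left(- \frac{1285}{3}\right) = 114365$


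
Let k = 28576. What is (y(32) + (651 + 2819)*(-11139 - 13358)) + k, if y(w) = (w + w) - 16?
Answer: -84975966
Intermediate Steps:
y(w) = -16 + 2*w (y(w) = 2*w - 16 = -16 + 2*w)
(y(32) + (651 + 2819)*(-11139 - 13358)) + k = ((-16 + 2*32) + (651 + 2819)*(-11139 - 13358)) + 28576 = ((-16 + 64) + 3470*(-24497)) + 28576 = (48 - 85004590) + 28576 = -85004542 + 28576 = -84975966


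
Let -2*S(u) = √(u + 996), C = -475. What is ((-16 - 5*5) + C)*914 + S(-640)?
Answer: -471624 - √89 ≈ -4.7163e+5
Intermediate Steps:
S(u) = -√(996 + u)/2 (S(u) = -√(u + 996)/2 = -√(996 + u)/2)
((-16 - 5*5) + C)*914 + S(-640) = ((-16 - 5*5) - 475)*914 - √(996 - 640)/2 = ((-16 - 25) - 475)*914 - √89 = (-41 - 475)*914 - √89 = -516*914 - √89 = -471624 - √89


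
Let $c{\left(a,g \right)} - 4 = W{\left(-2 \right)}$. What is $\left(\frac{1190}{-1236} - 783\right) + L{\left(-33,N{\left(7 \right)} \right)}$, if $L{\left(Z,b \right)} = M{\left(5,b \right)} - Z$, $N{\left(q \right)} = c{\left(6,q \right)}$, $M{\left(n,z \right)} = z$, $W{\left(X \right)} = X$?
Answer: $- \frac{462859}{618} \approx -748.96$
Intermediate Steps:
$c{\left(a,g \right)} = 2$ ($c{\left(a,g \right)} = 4 - 2 = 2$)
$N{\left(q \right)} = 2$
$L{\left(Z,b \right)} = b - Z$
$\left(\frac{1190}{-1236} - 783\right) + L{\left(-33,N{\left(7 \right)} \right)} = \left(\frac{1190}{-1236} - 783\right) + \left(2 - -33\right) = \left(1190 \left(- \frac{1}{1236}\right) - 783\right) + \left(2 + 33\right) = \left(- \frac{595}{618} - 783\right) + 35 = - \frac{484489}{618} + 35 = - \frac{462859}{618}$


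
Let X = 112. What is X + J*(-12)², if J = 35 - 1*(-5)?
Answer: 5872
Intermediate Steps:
J = 40 (J = 35 + 5 = 40)
X + J*(-12)² = 112 + 40*(-12)² = 112 + 40*144 = 112 + 5760 = 5872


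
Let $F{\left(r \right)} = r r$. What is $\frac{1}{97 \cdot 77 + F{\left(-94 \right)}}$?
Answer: $\frac{1}{16305} \approx 6.1331 \cdot 10^{-5}$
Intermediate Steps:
$F{\left(r \right)} = r^{2}$
$\frac{1}{97 \cdot 77 + F{\left(-94 \right)}} = \frac{1}{97 \cdot 77 + \left(-94\right)^{2}} = \frac{1}{7469 + 8836} = \frac{1}{16305}$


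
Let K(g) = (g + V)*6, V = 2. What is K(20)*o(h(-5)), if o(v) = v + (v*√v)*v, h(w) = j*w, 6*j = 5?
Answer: -550 + 34375*I*√6/18 ≈ -550.0 + 4677.8*I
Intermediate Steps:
j = ⅚ (j = (⅙)*5 = ⅚ ≈ 0.83333)
K(g) = 12 + 6*g (K(g) = (g + 2)*6 = (2 + g)*6 = 12 + 6*g)
h(w) = 5*w/6
o(v) = v + v^(5/2) (o(v) = v + v^(3/2)*v = v + v^(5/2))
K(20)*o(h(-5)) = (12 + 6*20)*((⅚)*(-5) + ((⅚)*(-5))^(5/2)) = (12 + 120)*(-25/6 + (-25/6)^(5/2)) = 132*(-25/6 + 3125*I*√6/216) = -550 + 34375*I*√6/18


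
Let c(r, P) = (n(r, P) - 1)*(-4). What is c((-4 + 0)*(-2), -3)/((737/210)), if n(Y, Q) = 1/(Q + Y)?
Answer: 672/737 ≈ 0.91180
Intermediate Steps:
c(r, P) = 4 - 4/(P + r) (c(r, P) = (1/(P + r) - 1)*(-4) = (-1 + 1/(P + r))*(-4) = 4 - 4/(P + r))
c((-4 + 0)*(-2), -3)/((737/210)) = (4 - 4/(-3 + (-4 + 0)*(-2)))/((737/210)) = (4 - 4/(-3 - 4*(-2)))/((737*(1/210))) = (4 - 4/(-3 + 8))/(737/210) = (4 - 4/5)*(210/737) = (4 - 4*⅕)*(210/737) = (4 - ⅘)*(210/737) = (16/5)*(210/737) = 672/737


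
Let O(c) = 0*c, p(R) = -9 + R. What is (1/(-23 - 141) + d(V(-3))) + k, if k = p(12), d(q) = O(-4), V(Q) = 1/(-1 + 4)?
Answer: 491/164 ≈ 2.9939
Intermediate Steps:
O(c) = 0
V(Q) = ⅓ (V(Q) = 1/3 = ⅓)
d(q) = 0
k = 3 (k = -9 + 12 = 3)
(1/(-23 - 141) + d(V(-3))) + k = (1/(-23 - 141) + 0) + 3 = (1/(-164) + 0) + 3 = (-1/164 + 0) + 3 = -1/164 + 3 = 491/164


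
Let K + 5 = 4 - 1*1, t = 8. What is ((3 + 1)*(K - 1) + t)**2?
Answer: 16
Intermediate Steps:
K = -2 (K = -5 + (4 - 1*1) = -5 + (4 - 1) = -5 + 3 = -2)
((3 + 1)*(K - 1) + t)**2 = ((3 + 1)*(-2 - 1) + 8)**2 = (4*(-3) + 8)**2 = (-12 + 8)**2 = (-4)**2 = 16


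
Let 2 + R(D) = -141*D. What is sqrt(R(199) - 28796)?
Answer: I*sqrt(56857) ≈ 238.45*I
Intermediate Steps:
R(D) = -2 - 141*D
sqrt(R(199) - 28796) = sqrt((-2 - 141*199) - 28796) = sqrt((-2 - 28059) - 28796) = sqrt(-28061 - 28796) = sqrt(-56857) = I*sqrt(56857)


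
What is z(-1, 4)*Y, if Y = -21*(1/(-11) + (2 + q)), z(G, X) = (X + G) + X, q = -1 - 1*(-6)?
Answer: -11172/11 ≈ -1015.6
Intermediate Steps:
q = 5 (q = -1 + 6 = 5)
z(G, X) = G + 2*X (z(G, X) = (G + X) + X = G + 2*X)
Y = -1596/11 (Y = -21*(1/(-11) + (2 + 5)) = -21*(-1/11 + 7) = -21*76/11 = -1596/11 ≈ -145.09)
z(-1, 4)*Y = (-1 + 2*4)*(-1596/11) = (-1 + 8)*(-1596/11) = 7*(-1596/11) = -11172/11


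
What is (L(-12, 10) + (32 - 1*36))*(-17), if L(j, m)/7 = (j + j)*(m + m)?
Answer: 57188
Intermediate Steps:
L(j, m) = 28*j*m (L(j, m) = 7*((j + j)*(m + m)) = 7*((2*j)*(2*m)) = 7*(4*j*m) = 28*j*m)
(L(-12, 10) + (32 - 1*36))*(-17) = (28*(-12)*10 + (32 - 1*36))*(-17) = (-3360 + (32 - 36))*(-17) = (-3360 - 4)*(-17) = -3364*(-17) = 57188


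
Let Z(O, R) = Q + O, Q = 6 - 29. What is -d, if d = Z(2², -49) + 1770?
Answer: -1751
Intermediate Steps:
Q = -23
Z(O, R) = -23 + O
d = 1751 (d = (-23 + 2²) + 1770 = (-23 + 4) + 1770 = -19 + 1770 = 1751)
-d = -1*1751 = -1751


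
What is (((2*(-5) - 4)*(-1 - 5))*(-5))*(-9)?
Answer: 3780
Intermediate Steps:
(((2*(-5) - 4)*(-1 - 5))*(-5))*(-9) = (((-10 - 4)*(-6))*(-5))*(-9) = (-14*(-6)*(-5))*(-9) = (84*(-5))*(-9) = -420*(-9) = 3780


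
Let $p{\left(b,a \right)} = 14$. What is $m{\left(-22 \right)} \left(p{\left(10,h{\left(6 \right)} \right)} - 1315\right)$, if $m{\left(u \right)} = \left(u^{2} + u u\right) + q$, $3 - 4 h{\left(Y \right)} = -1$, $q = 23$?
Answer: $-1289291$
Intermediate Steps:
$h{\left(Y \right)} = 1$ ($h{\left(Y \right)} = \frac{3}{4} - - \frac{1}{4} = \frac{3}{4} + \frac{1}{4} = 1$)
$m{\left(u \right)} = 23 + 2 u^{2}$ ($m{\left(u \right)} = \left(u^{2} + u u\right) + 23 = \left(u^{2} + u^{2}\right) + 23 = 2 u^{2} + 23 = 23 + 2 u^{2}$)
$m{\left(-22 \right)} \left(p{\left(10,h{\left(6 \right)} \right)} - 1315\right) = \left(23 + 2 \left(-22\right)^{2}\right) \left(14 - 1315\right) = \left(23 + 2 \cdot 484\right) \left(-1301\right) = \left(23 + 968\right) \left(-1301\right) = 991 \left(-1301\right) = -1289291$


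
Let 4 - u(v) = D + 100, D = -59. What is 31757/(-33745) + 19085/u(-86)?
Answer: -645198334/1248565 ≈ -516.75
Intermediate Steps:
u(v) = -37 (u(v) = 4 - (-59 + 100) = 4 - 1*41 = 4 - 41 = -37)
31757/(-33745) + 19085/u(-86) = 31757/(-33745) + 19085/(-37) = 31757*(-1/33745) + 19085*(-1/37) = -31757/33745 - 19085/37 = -645198334/1248565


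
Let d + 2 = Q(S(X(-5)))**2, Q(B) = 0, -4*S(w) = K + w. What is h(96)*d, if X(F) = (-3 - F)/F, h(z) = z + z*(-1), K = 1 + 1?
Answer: 0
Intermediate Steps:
K = 2
h(z) = 0 (h(z) = z - z = 0)
X(F) = (-3 - F)/F
S(w) = -1/2 - w/4 (S(w) = -(2 + w)/4 = -1/2 - w/4)
d = -2 (d = -2 + 0**2 = -2 + 0 = -2)
h(96)*d = 0*(-2) = 0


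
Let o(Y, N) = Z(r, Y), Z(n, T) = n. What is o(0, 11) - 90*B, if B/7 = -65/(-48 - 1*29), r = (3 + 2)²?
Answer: -5575/11 ≈ -506.82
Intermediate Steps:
r = 25 (r = 5² = 25)
o(Y, N) = 25
B = 65/11 (B = 7*(-65/(-48 - 1*29)) = 7*(-65/(-48 - 29)) = 7*(-65/(-77)) = 7*(-65*(-1/77)) = 7*(65/77) = 65/11 ≈ 5.9091)
o(0, 11) - 90*B = 25 - 90*65/11 = 25 - 5850/11 = -5575/11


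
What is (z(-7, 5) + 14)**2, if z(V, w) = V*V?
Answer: 3969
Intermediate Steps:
z(V, w) = V**2
(z(-7, 5) + 14)**2 = ((-7)**2 + 14)**2 = (49 + 14)**2 = 63**2 = 3969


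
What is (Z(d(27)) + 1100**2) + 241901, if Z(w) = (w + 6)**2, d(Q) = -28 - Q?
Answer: 1454302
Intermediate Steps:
Z(w) = (6 + w)**2
(Z(d(27)) + 1100**2) + 241901 = ((6 + (-28 - 1*27))**2 + 1100**2) + 241901 = ((6 + (-28 - 27))**2 + 1210000) + 241901 = ((6 - 55)**2 + 1210000) + 241901 = ((-49)**2 + 1210000) + 241901 = (2401 + 1210000) + 241901 = 1212401 + 241901 = 1454302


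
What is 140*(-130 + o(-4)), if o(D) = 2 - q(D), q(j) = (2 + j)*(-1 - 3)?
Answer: -19040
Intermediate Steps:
q(j) = -8 - 4*j (q(j) = (2 + j)*(-4) = -8 - 4*j)
o(D) = 10 + 4*D (o(D) = 2 - (-8 - 4*D) = 2 + (8 + 4*D) = 10 + 4*D)
140*(-130 + o(-4)) = 140*(-130 + (10 + 4*(-4))) = 140*(-130 + (10 - 16)) = 140*(-130 - 6) = 140*(-136) = -19040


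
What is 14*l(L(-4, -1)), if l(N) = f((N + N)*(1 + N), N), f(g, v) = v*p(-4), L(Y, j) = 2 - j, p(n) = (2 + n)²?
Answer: 168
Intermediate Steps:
f(g, v) = 4*v (f(g, v) = v*(2 - 4)² = v*(-2)² = v*4 = 4*v)
l(N) = 4*N
14*l(L(-4, -1)) = 14*(4*(2 - 1*(-1))) = 14*(4*(2 + 1)) = 14*(4*3) = 14*12 = 168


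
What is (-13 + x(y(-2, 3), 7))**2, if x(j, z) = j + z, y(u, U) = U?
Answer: 9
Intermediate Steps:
(-13 + x(y(-2, 3), 7))**2 = (-13 + (3 + 7))**2 = (-13 + 10)**2 = (-3)**2 = 9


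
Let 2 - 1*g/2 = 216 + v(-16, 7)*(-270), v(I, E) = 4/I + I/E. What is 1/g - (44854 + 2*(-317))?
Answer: -556331827/12581 ≈ -44220.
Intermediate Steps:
g = -12581/7 (g = 4 - 2*(216 + (4/(-16) - 16/7)*(-270)) = 4 - 2*(216 + (4*(-1/16) - 16*1/7)*(-270)) = 4 - 2*(216 + (-1/4 - 16/7)*(-270)) = 4 - 2*(216 - 71/28*(-270)) = 4 - 2*(216 + 9585/14) = 4 - 2*12609/14 = 4 - 12609/7 = -12581/7 ≈ -1797.3)
1/g - (44854 + 2*(-317)) = 1/(-12581/7) - (44854 + 2*(-317)) = -7/12581 - (44854 - 634) = -7/12581 - 1*44220 = -7/12581 - 44220 = -556331827/12581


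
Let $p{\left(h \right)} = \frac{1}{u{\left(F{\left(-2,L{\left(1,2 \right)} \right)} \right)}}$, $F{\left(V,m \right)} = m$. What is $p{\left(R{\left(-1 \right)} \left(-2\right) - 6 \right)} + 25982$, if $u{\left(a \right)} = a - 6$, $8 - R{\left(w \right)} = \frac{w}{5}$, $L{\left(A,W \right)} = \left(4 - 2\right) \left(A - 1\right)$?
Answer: $\frac{155891}{6} \approx 25982.0$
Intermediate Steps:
$L{\left(A,W \right)} = -2 + 2 A$ ($L{\left(A,W \right)} = 2 \left(-1 + A\right) = -2 + 2 A$)
$R{\left(w \right)} = 8 - \frac{w}{5}$
$u{\left(a \right)} = -6 + a$
$p{\left(h \right)} = - \frac{1}{6}$ ($p{\left(h \right)} = \frac{1}{-6 + \left(-2 + 2 \cdot 1\right)} = \frac{1}{-6 + \left(-2 + 2\right)} = \frac{1}{-6 + 0} = \frac{1}{-6} = - \frac{1}{6}$)
$p{\left(R{\left(-1 \right)} \left(-2\right) - 6 \right)} + 25982 = - \frac{1}{6} + 25982 = \frac{155891}{6}$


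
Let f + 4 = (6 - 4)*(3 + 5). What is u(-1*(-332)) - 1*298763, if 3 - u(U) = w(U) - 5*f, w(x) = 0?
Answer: -298700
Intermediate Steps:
f = 12 (f = -4 + (6 - 4)*(3 + 5) = -4 + 2*8 = -4 + 16 = 12)
u(U) = 63 (u(U) = 3 - (0 - 5*12) = 3 - (0 - 60) = 3 - 1*(-60) = 3 + 60 = 63)
u(-1*(-332)) - 1*298763 = 63 - 1*298763 = 63 - 298763 = -298700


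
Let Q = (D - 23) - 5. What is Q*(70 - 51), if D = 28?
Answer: 0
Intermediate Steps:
Q = 0 (Q = (28 - 23) - 5 = 5 - 5 = 0)
Q*(70 - 51) = 0*(70 - 51) = 0*19 = 0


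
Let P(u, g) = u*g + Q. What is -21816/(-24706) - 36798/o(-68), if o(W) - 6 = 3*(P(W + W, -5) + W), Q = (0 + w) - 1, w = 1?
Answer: -72412193/3792371 ≈ -19.094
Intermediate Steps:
Q = 0 (Q = (0 + 1) - 1 = 1 - 1 = 0)
P(u, g) = g*u (P(u, g) = u*g + 0 = g*u + 0 = g*u)
o(W) = 6 - 27*W (o(W) = 6 + 3*(-5*(W + W) + W) = 6 + 3*(-10*W + W) = 6 + 3*(-9*W) = 6 - 27*W)
-21816/(-24706) - 36798/o(-68) = -21816/(-24706) - 36798/(6 - 27*(-68)) = -21816*(-1/24706) - 36798/(6 + 1836) = 10908/12353 - 36798/1842 = 10908/12353 - 36798*1/1842 = 10908/12353 - 6133/307 = -72412193/3792371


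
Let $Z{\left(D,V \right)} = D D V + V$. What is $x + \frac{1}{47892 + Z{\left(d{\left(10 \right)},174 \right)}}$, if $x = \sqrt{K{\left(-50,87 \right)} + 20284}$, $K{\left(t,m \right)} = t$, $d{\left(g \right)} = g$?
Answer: $\frac{1}{65466} + \sqrt{20234} \approx 142.25$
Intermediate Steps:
$Z{\left(D,V \right)} = V + V D^{2}$ ($Z{\left(D,V \right)} = D^{2} V + V = V D^{2} + V = V + V D^{2}$)
$x = \sqrt{20234}$ ($x = \sqrt{-50 + 20284} = \sqrt{20234} \approx 142.25$)
$x + \frac{1}{47892 + Z{\left(d{\left(10 \right)},174 \right)}} = \sqrt{20234} + \frac{1}{47892 + 174 \left(1 + 10^{2}\right)} = \sqrt{20234} + \frac{1}{47892 + 174 \left(1 + 100\right)} = \sqrt{20234} + \frac{1}{47892 + 174 \cdot 101} = \sqrt{20234} + \frac{1}{47892 + 17574} = \sqrt{20234} + \frac{1}{65466} = \frac{1}{65466} + \sqrt{20234}$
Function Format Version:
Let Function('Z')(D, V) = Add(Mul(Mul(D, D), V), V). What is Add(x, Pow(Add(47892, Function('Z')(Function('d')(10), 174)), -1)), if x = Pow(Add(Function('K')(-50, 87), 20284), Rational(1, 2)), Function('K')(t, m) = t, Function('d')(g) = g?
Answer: Add(Rational(1, 65466), Pow(20234, Rational(1, 2))) ≈ 142.25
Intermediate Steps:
Function('Z')(D, V) = Add(V, Mul(V, Pow(D, 2))) (Function('Z')(D, V) = Add(Mul(Pow(D, 2), V), V) = Add(Mul(V, Pow(D, 2)), V) = Add(V, Mul(V, Pow(D, 2))))
x = Pow(20234, Rational(1, 2)) (x = Pow(Add(-50, 20284), Rational(1, 2)) = Pow(20234, Rational(1, 2)) ≈ 142.25)
Add(x, Pow(Add(47892, Function('Z')(Function('d')(10), 174)), -1)) = Add(Pow(20234, Rational(1, 2)), Pow(Add(47892, Mul(174, Add(1, Pow(10, 2)))), -1)) = Add(Pow(20234, Rational(1, 2)), Pow(Add(47892, Mul(174, Add(1, 100))), -1)) = Add(Pow(20234, Rational(1, 2)), Pow(Add(47892, Mul(174, 101)), -1)) = Add(Pow(20234, Rational(1, 2)), Pow(Add(47892, 17574), -1)) = Add(Pow(20234, Rational(1, 2)), Pow(65466, -1)) = Add(Pow(20234, Rational(1, 2)), Rational(1, 65466)) = Add(Rational(1, 65466), Pow(20234, Rational(1, 2)))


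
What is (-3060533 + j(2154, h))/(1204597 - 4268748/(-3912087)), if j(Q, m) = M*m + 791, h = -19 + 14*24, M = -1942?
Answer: -4792770809324/1570830844229 ≈ -3.0511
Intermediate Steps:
h = 317 (h = -19 + 336 = 317)
j(Q, m) = 791 - 1942*m (j(Q, m) = -1942*m + 791 = 791 - 1942*m)
(-3060533 + j(2154, h))/(1204597 - 4268748/(-3912087)) = (-3060533 + (791 - 1942*317))/(1204597 - 4268748/(-3912087)) = (-3060533 + (791 - 615614))/(1204597 - 4268748*(-1/3912087)) = (-3060533 - 614823)/(1204597 + 1422916/1304029) = -3675356/1570830844229/1304029 = -3675356*1304029/1570830844229 = -4792770809324/1570830844229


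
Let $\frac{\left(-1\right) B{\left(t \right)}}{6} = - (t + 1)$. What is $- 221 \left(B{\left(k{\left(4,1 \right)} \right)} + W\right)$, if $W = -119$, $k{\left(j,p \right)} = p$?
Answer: $23647$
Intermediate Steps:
$B{\left(t \right)} = 6 + 6 t$ ($B{\left(t \right)} = - 6 \left(- (t + 1)\right) = - 6 \left(- (1 + t)\right) = - 6 \left(-1 - t\right) = 6 + 6 t$)
$- 221 \left(B{\left(k{\left(4,1 \right)} \right)} + W\right) = - 221 \left(\left(6 + 6 \cdot 1\right) - 119\right) = - 221 \left(\left(6 + 6\right) - 119\right) = - 221 \left(12 - 119\right) = \left(-221\right) \left(-107\right) = 23647$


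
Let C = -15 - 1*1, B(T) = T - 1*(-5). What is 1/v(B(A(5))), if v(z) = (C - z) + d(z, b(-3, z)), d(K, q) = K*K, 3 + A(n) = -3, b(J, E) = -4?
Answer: -1/14 ≈ -0.071429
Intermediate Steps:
A(n) = -6 (A(n) = -3 - 3 = -6)
B(T) = 5 + T (B(T) = T + 5 = 5 + T)
d(K, q) = K²
C = -16 (C = -15 - 1 = -16)
v(z) = -16 + z² - z (v(z) = (-16 - z) + z² = -16 + z² - z)
1/v(B(A(5))) = 1/(-16 + (5 - 6)² - (5 - 6)) = 1/(-16 + (-1)² - 1*(-1)) = 1/(-16 + 1 + 1) = 1/(-14) = -1/14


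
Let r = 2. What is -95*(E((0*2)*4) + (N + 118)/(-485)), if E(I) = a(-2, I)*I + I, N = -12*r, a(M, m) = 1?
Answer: 1786/97 ≈ 18.412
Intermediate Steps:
N = -24 (N = -12*2 = -24)
E(I) = 2*I (E(I) = 1*I + I = I + I = 2*I)
-95*(E((0*2)*4) + (N + 118)/(-485)) = -95*(2*((0*2)*4) + (-24 + 118)/(-485)) = -95*(2*(0*4) + 94*(-1/485)) = -95*(2*0 - 94/485) = -95*(0 - 94/485) = -95*(-94/485) = 1786/97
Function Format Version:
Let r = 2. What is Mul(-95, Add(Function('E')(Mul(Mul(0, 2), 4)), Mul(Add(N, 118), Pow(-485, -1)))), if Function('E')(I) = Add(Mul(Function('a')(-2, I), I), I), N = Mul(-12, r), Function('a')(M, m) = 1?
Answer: Rational(1786, 97) ≈ 18.412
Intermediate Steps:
N = -24 (N = Mul(-12, 2) = -24)
Function('E')(I) = Mul(2, I) (Function('E')(I) = Add(Mul(1, I), I) = Add(I, I) = Mul(2, I))
Mul(-95, Add(Function('E')(Mul(Mul(0, 2), 4)), Mul(Add(N, 118), Pow(-485, -1)))) = Mul(-95, Add(Mul(2, Mul(Mul(0, 2), 4)), Mul(Add(-24, 118), Pow(-485, -1)))) = Mul(-95, Add(Mul(2, Mul(0, 4)), Mul(94, Rational(-1, 485)))) = Mul(-95, Add(Mul(2, 0), Rational(-94, 485))) = Mul(-95, Add(0, Rational(-94, 485))) = Mul(-95, Rational(-94, 485)) = Rational(1786, 97)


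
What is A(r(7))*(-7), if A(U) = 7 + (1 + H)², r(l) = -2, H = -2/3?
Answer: -448/9 ≈ -49.778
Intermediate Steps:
H = -⅔ (H = -2*⅓ = -⅔ ≈ -0.66667)
A(U) = 64/9 (A(U) = 7 + (1 - ⅔)² = 7 + (⅓)² = 7 + ⅑ = 64/9)
A(r(7))*(-7) = (64/9)*(-7) = -448/9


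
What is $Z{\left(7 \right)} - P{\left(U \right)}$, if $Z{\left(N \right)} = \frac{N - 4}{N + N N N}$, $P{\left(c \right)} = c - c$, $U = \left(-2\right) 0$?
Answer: $\frac{3}{350} \approx 0.0085714$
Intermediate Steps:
$U = 0$
$P{\left(c \right)} = 0$
$Z{\left(N \right)} = \frac{-4 + N}{N + N^{3}}$ ($Z{\left(N \right)} = \frac{-4 + N}{N + N^{2} N} = \frac{-4 + N}{N + N^{3}}$)
$Z{\left(7 \right)} - P{\left(U \right)} = \frac{-4 + 7}{7 + 7^{3}} - 0 = \frac{1}{7 + 343} \cdot 3 + 0 = \frac{1}{350} \cdot 3 + 0 = \frac{3}{350} + 0 = \frac{3}{350}$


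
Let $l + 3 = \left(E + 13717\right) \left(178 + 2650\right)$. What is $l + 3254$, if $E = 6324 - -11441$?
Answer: $89034347$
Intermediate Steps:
$E = 17765$ ($E = 6324 + 11441 = 17765$)
$l = 89031093$ ($l = -3 + \left(17765 + 13717\right) \left(178 + 2650\right) = -3 + 31482 \cdot 2828 = -3 + 89031096 = 89031093$)
$l + 3254 = 89031093 + 3254 = 89034347$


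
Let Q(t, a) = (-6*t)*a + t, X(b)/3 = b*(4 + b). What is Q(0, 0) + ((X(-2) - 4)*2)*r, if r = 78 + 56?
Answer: -4288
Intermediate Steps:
X(b) = 3*b*(4 + b) (X(b) = 3*(b*(4 + b)) = 3*b*(4 + b))
r = 134
Q(t, a) = t - 6*a*t (Q(t, a) = -6*a*t + t = t - 6*a*t)
Q(0, 0) + ((X(-2) - 4)*2)*r = 0*(1 - 6*0) + ((3*(-2)*(4 - 2) - 4)*2)*134 = 0*(1 + 0) + ((3*(-2)*2 - 4)*2)*134 = 0*1 + ((-12 - 4)*2)*134 = 0 - 16*2*134 = 0 - 32*134 = 0 - 4288 = -4288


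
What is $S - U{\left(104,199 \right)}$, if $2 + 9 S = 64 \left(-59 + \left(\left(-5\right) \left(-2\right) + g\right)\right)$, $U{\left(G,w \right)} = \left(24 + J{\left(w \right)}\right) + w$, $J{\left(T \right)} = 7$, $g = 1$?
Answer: $- \frac{5144}{9} \approx -571.56$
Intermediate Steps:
$U{\left(G,w \right)} = 31 + w$ ($U{\left(G,w \right)} = \left(24 + 7\right) + w = 31 + w$)
$S = - \frac{3074}{9}$ ($S = - \frac{2}{9} + \frac{64 \left(-59 + \left(\left(-5\right) \left(-2\right) + 1\right)\right)}{9} = - \frac{2}{9} + \frac{64 \left(-59 + \left(10 + 1\right)\right)}{9} = - \frac{2}{9} + \frac{64 \left(-59 + 11\right)}{9} = - \frac{2}{9} + \frac{64 \left(-48\right)}{9} = - \frac{2}{9} + \frac{1}{9} \left(-3072\right) = - \frac{2}{9} - \frac{1024}{3} = - \frac{3074}{9} \approx -341.56$)
$S - U{\left(104,199 \right)} = - \frac{3074}{9} - \left(31 + 199\right) = - \frac{3074}{9} - 230 = - \frac{5144}{9}$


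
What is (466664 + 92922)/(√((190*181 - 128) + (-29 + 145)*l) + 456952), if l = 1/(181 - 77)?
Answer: 6648302488672/5428932497063 - 559586*√23161866/5428932497063 ≈ 1.2241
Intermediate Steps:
l = 1/104 ≈ 0.0096154
(466664 + 92922)/(√((190*181 - 128) + (-29 + 145)*l) + 456952) = (466664 + 92922)/(√((190*181 - 128) + (-29 + 145)*(1/104)) + 456952) = 559586/(√((34390 - 128) + 116*(1/104)) + 456952) = 559586/(√(34262 + 29/26) + 456952) = 559586/(√(890841/26) + 456952) = 559586/(√23161866/26 + 456952) = 559586/(456952 + √23161866/26)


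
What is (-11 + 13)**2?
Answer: 4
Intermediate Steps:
(-11 + 13)**2 = 2**2 = 4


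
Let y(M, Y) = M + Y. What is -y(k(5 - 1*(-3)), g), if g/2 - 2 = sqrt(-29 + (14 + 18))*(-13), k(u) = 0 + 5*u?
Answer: -44 + 26*sqrt(3) ≈ 1.0333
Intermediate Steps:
k(u) = 5*u
g = 4 - 26*sqrt(3) (g = 4 + 2*(sqrt(-29 + (14 + 18))*(-13)) = 4 + 2*(sqrt(-29 + 32)*(-13)) = 4 + 2*(sqrt(3)*(-13)) = 4 + 2*(-13*sqrt(3)) = 4 - 26*sqrt(3) ≈ -41.033)
-y(k(5 - 1*(-3)), g) = -(5*(5 - 1*(-3)) + (4 - 26*sqrt(3))) = -(5*(5 + 3) + (4 - 26*sqrt(3))) = -(5*8 + (4 - 26*sqrt(3))) = -(40 + (4 - 26*sqrt(3))) = -(44 - 26*sqrt(3)) = -44 + 26*sqrt(3)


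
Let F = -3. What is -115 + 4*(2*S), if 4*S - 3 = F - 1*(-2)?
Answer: -111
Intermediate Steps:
S = ½ (S = ¾ + (-3 - 1*(-2))/4 = ¾ + (-3 + 2)/4 = ¾ + (¼)*(-1) = ¾ - ¼ = ½ ≈ 0.50000)
-115 + 4*(2*S) = -115 + 4*(2*(½)) = -115 + 4*1 = -115 + 4 = -111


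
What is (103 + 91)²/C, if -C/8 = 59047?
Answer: -9409/118094 ≈ -0.079674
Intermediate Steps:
C = -472376 (C = -8*59047 = -472376)
(103 + 91)²/C = (103 + 91)²/(-472376) = 194²*(-1/472376) = 37636*(-1/472376) = -9409/118094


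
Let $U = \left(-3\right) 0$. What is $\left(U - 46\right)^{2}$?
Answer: $2116$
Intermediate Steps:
$U = 0$
$\left(U - 46\right)^{2} = \left(0 - 46\right)^{2} = \left(-46\right)^{2} = 2116$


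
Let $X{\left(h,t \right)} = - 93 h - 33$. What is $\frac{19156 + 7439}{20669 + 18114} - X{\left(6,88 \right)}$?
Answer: $\frac{22947348}{38783} \approx 591.69$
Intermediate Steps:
$X{\left(h,t \right)} = -33 - 93 h$
$\frac{19156 + 7439}{20669 + 18114} - X{\left(6,88 \right)} = \frac{19156 + 7439}{20669 + 18114} - \left(-33 - 558\right) = \frac{26595}{38783} - \left(-33 - 558\right) = 26595 \cdot \frac{1}{38783} - -591 = \frac{26595}{38783} + 591 = \frac{22947348}{38783}$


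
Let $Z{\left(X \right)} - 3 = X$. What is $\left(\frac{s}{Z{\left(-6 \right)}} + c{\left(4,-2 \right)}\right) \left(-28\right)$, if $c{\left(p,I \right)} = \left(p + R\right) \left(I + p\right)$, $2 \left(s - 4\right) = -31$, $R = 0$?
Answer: $- \frac{994}{3} \approx -331.33$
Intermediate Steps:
$Z{\left(X \right)} = 3 + X$
$s = - \frac{23}{2}$ ($s = 4 + \frac{1}{2} \left(-31\right) = 4 - \frac{31}{2} = - \frac{23}{2} \approx -11.5$)
$c{\left(p,I \right)} = p \left(I + p\right)$ ($c{\left(p,I \right)} = \left(p + 0\right) \left(I + p\right) = p \left(I + p\right)$)
$\left(\frac{s}{Z{\left(-6 \right)}} + c{\left(4,-2 \right)}\right) \left(-28\right) = \left(- \frac{23}{2 \left(3 - 6\right)} + 4 \left(-2 + 4\right)\right) \left(-28\right) = \left(- \frac{23}{2 \left(-3\right)} + 4 \cdot 2\right) \left(-28\right) = \left(\left(- \frac{23}{2}\right) \left(- \frac{1}{3}\right) + 8\right) \left(-28\right) = \left(\frac{23}{6} + 8\right) \left(-28\right) = \frac{71}{6} \left(-28\right) = - \frac{994}{3}$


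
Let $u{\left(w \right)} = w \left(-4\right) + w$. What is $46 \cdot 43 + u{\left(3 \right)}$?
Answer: $1969$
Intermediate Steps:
$u{\left(w \right)} = - 3 w$ ($u{\left(w \right)} = - 4 w + w = - 3 w$)
$46 \cdot 43 + u{\left(3 \right)} = 46 \cdot 43 - 9 = 1978 - 9 = 1969$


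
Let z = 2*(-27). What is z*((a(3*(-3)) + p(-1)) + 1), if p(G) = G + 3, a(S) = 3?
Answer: -324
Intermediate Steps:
p(G) = 3 + G
z = -54
z*((a(3*(-3)) + p(-1)) + 1) = -54*((3 + (3 - 1)) + 1) = -54*((3 + 2) + 1) = -54*(5 + 1) = -54*6 = -324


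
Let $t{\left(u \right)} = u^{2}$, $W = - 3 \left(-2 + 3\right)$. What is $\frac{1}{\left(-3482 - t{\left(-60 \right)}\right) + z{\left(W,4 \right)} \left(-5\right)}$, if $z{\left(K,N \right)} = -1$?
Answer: $- \frac{1}{7077} \approx -0.0001413$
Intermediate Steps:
$W = -3$ ($W = \left(-3\right) 1 = -3$)
$\frac{1}{\left(-3482 - t{\left(-60 \right)}\right) + z{\left(W,4 \right)} \left(-5\right)} = \frac{1}{\left(-3482 - \left(-60\right)^{2}\right) - -5} = \frac{1}{\left(-3482 - 3600\right) + 5} = \frac{1}{-7082 + 5} = \frac{1}{-7077} = - \frac{1}{7077}$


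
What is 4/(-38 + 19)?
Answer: -4/19 ≈ -0.21053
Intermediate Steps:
4/(-38 + 19) = 4/(-19) = 4*(-1/19) = -4/19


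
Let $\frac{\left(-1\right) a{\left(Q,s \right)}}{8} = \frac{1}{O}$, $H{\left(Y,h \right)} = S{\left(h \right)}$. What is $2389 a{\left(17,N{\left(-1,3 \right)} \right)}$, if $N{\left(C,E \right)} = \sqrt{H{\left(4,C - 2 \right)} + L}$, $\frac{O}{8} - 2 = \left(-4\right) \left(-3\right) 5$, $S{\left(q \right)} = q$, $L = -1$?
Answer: $- \frac{2389}{62} \approx -38.532$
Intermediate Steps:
$O = 496$ ($O = 16 + 8 \left(-4\right) \left(-3\right) 5 = 16 + 8 \cdot 12 \cdot 5 = 16 + 8 \cdot 60 = 16 + 480 = 496$)
$H{\left(Y,h \right)} = h$
$N{\left(C,E \right)} = \sqrt{-3 + C}$ ($N{\left(C,E \right)} = \sqrt{\left(C - 2\right) - 1} = \sqrt{\left(-2 + C\right) - 1} = \sqrt{-3 + C}$)
$a{\left(Q,s \right)} = - \frac{1}{62}$ ($a{\left(Q,s \right)} = - \frac{8}{496} = \left(-8\right) \frac{1}{496} = - \frac{1}{62}$)
$2389 a{\left(17,N{\left(-1,3 \right)} \right)} = 2389 \left(- \frac{1}{62}\right) = - \frac{2389}{62}$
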